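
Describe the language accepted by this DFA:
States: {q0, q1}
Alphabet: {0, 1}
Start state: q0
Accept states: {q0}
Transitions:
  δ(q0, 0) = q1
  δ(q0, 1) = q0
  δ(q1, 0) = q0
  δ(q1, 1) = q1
Analyzing the DFA structure:
Start state: q0
Accept states: {q0}
Interpreting what each state remembers (checking against the transitions):
  q0: an even number of 0s has been read so far
  q1: an odd number of 0s has been read so far
  δ(q0, 0): in q0 (an even number of 0s has been read so far), after reading 0 we have: an odd number of 0s has been read so far → q1
  δ(q0, 1): in q0 (an even number of 0s has been read so far), after reading 1 we have: an even number of 0s has been read so far → q0
  δ(q1, 0): in q1 (an odd number of 0s has been read so far), after reading 0 we have: an even number of 0s has been read so far → q0
  δ(q1, 1): in q1 (an odd number of 0s has been read so far), after reading 1 we have: an odd number of 0s has been read so far → q1
A string is accepted iff it ends in {q0}, i.e. an even number of 0s has been read so far.
Language: All binary strings with an even number of 0s

Final answer: All binary strings with an even number of 0s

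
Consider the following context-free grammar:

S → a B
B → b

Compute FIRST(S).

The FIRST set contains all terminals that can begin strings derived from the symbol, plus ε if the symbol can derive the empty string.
S has the single production S → a B, whose right-hand side begins with the terminal a. So FIRST(S) = {a}.

Final answer: {a}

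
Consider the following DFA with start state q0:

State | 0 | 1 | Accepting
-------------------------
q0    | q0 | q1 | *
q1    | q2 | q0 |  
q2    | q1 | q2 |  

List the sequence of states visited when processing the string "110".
q0 → q1 → q0 → q0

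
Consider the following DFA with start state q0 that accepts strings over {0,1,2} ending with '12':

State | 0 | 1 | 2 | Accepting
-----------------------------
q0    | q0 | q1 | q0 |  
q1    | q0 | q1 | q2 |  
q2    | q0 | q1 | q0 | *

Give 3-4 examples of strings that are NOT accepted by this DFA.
Any strings that end in a non-accepting state work; for example:
"0010": q0 → q0 → q0 → q1 → q0; q0 is not accepting → rejected
"2020": q0 → q0 → q0 → q0 → q0; q0 is not accepting → rejected
"2021": q0 → q0 → q0 → q0 → q1; q1 is not accepting → rejected
"2122": q0 → q0 → q1 → q2 → q0; q0 is not accepting → rejected

Final answer: "0010", "2020", "2021", "2122"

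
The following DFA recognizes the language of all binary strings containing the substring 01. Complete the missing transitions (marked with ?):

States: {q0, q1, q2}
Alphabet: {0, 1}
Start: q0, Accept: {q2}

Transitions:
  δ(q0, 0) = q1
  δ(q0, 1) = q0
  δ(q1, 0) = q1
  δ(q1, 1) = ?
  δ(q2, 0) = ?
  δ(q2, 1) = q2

What each state remembers (consistent with the given transitions and accept states):
  q0: 01 not seen yet and the last symbol was not 0
  q1: 01 not seen yet and the last symbol was 0
  q2: the substring 01 has already been seen
Filling in the missing entries:
  δ(q1, 1): in q1 (01 not seen yet and the last symbol was 0), after reading 1 we have: the substring 01 has already been seen → q2
  δ(q2, 0): in q2 (the substring 01 has already been seen), after reading 0 we have: the substring 01 has already been seen → q2

Final answer: δ(q1, 1) = q2; δ(q2, 0) = q2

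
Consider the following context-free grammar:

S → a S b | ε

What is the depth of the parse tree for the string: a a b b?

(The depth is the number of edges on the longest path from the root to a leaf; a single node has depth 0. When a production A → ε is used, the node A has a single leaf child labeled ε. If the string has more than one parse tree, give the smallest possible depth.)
The only parse tree applies S → a S b 2 times (once per matching a…b pair) and then S → ε.
The S nodes sit at depths 0, 1, …, 2; the innermost S (depth 2) has the single child ε at depth 3.
The terminal leaves a, b are at depths 1..2, so the longest root-to-leaf path is S → S → … → S → ε with 3 edges.
Depth = 3.

Final answer: 3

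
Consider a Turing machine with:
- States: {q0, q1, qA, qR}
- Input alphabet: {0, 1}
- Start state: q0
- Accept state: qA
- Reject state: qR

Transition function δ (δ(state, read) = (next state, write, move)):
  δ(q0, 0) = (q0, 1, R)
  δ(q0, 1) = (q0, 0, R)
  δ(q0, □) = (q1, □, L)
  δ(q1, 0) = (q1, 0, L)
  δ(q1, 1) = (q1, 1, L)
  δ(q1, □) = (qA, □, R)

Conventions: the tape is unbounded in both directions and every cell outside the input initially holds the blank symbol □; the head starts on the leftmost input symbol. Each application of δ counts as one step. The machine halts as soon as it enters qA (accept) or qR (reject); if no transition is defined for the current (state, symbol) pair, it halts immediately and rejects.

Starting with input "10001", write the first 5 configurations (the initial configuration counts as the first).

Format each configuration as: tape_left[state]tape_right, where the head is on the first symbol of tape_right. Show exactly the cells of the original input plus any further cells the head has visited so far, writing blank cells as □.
Step 0: [q0]10001 (head at position 0)
Step 1: δ(q0, 1) = (q0, 0, R)  ⊢  0[q0]0001 (head at position 1)
Step 2: δ(q0, 0) = (q0, 1, R)  ⊢  01[q0]001 (head at position 2)
Step 3: δ(q0, 0) = (q0, 1, R)  ⊢  011[q0]01 (head at position 3)
Step 4: δ(q0, 0) = (q0, 1, R)  ⊢  0111[q0]1 (head at position 4)

Final answer: [q0]10001 ⊢ 0[q0]0001 ⊢ 01[q0]001 ⊢ 011[q0]01 ⊢ 0111[q0]1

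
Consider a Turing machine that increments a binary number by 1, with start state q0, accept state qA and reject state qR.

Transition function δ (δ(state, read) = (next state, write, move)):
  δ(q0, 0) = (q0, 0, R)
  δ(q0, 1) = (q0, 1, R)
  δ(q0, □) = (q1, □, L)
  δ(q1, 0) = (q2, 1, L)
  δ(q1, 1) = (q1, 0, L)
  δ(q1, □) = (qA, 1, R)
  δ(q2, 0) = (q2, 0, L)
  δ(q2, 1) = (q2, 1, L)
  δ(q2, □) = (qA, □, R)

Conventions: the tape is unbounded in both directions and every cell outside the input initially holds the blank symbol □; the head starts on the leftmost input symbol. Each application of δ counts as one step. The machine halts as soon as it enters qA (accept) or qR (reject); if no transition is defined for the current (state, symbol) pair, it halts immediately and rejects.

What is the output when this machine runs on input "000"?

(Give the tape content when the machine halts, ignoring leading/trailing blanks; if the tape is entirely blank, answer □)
Step 0: [q0]000 (head at position 0)
Step 1: δ(q0, 0) = (q0, 0, R)  ⊢  0[q0]00 (head at position 1)
Step 2: δ(q0, 0) = (q0, 0, R)  ⊢  00[q0]0 (head at position 2)
Step 3: δ(q0, 0) = (q0, 0, R)  ⊢  000[q0]□ (head at position 3)
Step 4: δ(q0, □) = (q1, □, L)  ⊢  00[q1]0□ (head at position 2)
Step 5: δ(q1, 0) = (q2, 1, L)  ⊢  0[q2]01□ (head at position 1)
Step 6: δ(q2, 0) = (q2, 0, L)  ⊢  [q2]001□ (head at position 0)
Step 7: δ(q2, 0) = (q2, 0, L)  ⊢  [q2]□001□ (head at position -1)
Step 8: δ(q2, □) = (qA, □, R)  ⊢  □[qA]001□ (head at position 0)
The machine is in qA, so it halts and accepts.
Tape content when halted (ignoring surrounding blanks): 001

Final answer: Output: 001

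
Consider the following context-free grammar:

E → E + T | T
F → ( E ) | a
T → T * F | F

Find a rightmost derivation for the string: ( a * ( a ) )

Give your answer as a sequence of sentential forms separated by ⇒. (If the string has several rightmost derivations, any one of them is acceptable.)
Start with E.
Step 1: the rightmost non-terminal is E; apply E → T:  T
Step 2: the rightmost non-terminal is T; apply T → F:  F
Step 3: the rightmost non-terminal is F; apply F → ( E ):  ( E )
Step 4: the rightmost non-terminal is E; apply E → T:  ( T )
Step 5: the rightmost non-terminal is T; apply T → T * F:  ( T * F )
Step 6: the rightmost non-terminal is F; apply F → ( E ):  ( T * ( E ) )
Step 7: the rightmost non-terminal is E; apply E → T:  ( T * ( T ) )
Step 8: the rightmost non-terminal is T; apply T → F:  ( T * ( F ) )
Step 9: the rightmost non-terminal is F; apply F → a:  ( T * ( a ) )
Step 10: the rightmost non-terminal is T; apply T → F:  ( F * ( a ) )
Step 11: the rightmost non-terminal is F; apply F → a:  ( a * ( a ) )

Final answer: E ⇒ T ⇒ F ⇒ ( E ) ⇒ ( T ) ⇒ ( T * F ) ⇒ ( T * ( E ) ) ⇒ ( T * ( T ) ) ⇒ ( T * ( F ) ) ⇒ ( T * ( a ) ) ⇒ ( F * ( a ) ) ⇒ ( a * ( a ) )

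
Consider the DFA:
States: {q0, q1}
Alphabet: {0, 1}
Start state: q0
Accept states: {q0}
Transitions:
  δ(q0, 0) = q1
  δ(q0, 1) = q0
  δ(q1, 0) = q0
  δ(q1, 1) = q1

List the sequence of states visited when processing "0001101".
Starting at q0
Read '0': q0 -> q1
Read '0': q1 -> q0
Read '0': q0 -> q1
Read '1': q1 -> q1
Read '1': q1 -> q1
Read '0': q1 -> q0
Read '1': q0 -> q0

Final answer: q0 -> q1 -> q0 -> q1 -> q1 -> q1 -> q0 -> q0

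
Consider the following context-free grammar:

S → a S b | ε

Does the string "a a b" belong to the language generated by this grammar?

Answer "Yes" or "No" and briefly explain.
Every derivation applies S → a S b some number n of times and then S → ε, producing a^n b^n with equally many a's and b's. The string a a b has two a's but only one b, so it cannot be derived.

Final answer: No - no valid derivation exists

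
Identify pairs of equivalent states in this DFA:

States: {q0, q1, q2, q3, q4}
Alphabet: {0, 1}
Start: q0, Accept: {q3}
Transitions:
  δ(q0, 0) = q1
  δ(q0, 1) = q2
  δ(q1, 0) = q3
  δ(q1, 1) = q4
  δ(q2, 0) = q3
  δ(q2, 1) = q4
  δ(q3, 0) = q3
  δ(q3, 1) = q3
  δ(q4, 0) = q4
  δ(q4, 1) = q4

Using the table-filling algorithm:
Round 0 – mark pairs where exactly one state is accepting: (q0,q3), (q1,q3), (q2,q3), (q3,q4)
Round 1 – newly marked: (q0,q1) [on 0: q1 vs q3, already marked]; (q0,q2) [on 0: q1 vs q3, already marked]; (q1,q4) [on 0: q3 vs q4, already marked]; (q2,q4) [on 0: q3 vs q4, already marked]
Round 2 – newly marked: (q0,q4) [on 0: q1 vs q4, already marked]
No further pairs can be marked.
(q1, q2) unmarked: δ(q1,0)=q3, δ(q2,0)=q3; δ(q1,1)=q4, δ(q2,1)=q4 → equivalent
Equivalent pairs: (q1, q2)

Final answer: Equivalent pairs: (q1, q2)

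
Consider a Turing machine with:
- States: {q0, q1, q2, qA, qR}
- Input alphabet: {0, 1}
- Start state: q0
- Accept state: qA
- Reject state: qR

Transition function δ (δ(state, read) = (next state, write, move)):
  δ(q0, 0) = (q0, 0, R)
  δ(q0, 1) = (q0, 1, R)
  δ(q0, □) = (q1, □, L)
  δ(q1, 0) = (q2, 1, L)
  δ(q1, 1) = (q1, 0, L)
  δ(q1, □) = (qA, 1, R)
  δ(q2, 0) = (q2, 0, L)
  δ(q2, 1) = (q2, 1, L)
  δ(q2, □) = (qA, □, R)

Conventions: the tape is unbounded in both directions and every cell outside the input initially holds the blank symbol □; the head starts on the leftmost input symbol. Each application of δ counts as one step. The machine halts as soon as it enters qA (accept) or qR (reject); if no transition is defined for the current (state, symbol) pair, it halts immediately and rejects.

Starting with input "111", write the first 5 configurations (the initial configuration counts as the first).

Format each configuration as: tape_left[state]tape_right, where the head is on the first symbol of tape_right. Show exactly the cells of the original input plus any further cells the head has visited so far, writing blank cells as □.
Step 0: [q0]111 (head at position 0)
Step 1: δ(q0, 1) = (q0, 1, R)  ⊢  1[q0]11 (head at position 1)
Step 2: δ(q0, 1) = (q0, 1, R)  ⊢  11[q0]1 (head at position 2)
Step 3: δ(q0, 1) = (q0, 1, R)  ⊢  111[q0]□ (head at position 3)
Step 4: δ(q0, □) = (q1, □, L)  ⊢  11[q1]1□ (head at position 2)

Final answer: [q0]111 ⊢ 1[q0]11 ⊢ 11[q0]1 ⊢ 111[q0]□ ⊢ 11[q1]1□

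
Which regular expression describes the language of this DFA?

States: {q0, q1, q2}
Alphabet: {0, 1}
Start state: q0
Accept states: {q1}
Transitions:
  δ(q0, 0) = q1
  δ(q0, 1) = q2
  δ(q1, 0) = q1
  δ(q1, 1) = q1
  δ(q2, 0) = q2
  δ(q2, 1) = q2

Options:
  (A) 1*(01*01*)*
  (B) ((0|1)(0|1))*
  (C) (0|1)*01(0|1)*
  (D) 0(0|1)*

Testing sample strings against the DFA:
  '00000' -> accepted
  '11100' -> rejected
  '100' -> rejected
  '00' -> accepted
Checking each option for a counterexample:
  (A) 1*(01*01*)*: ε is rejected by the DFA but matches the regex → eliminated
  (B) ((0|1)(0|1))*: ε is rejected by the DFA but matches the regex → eliminated
  (C) (0|1)*01(0|1)*: '0' is accepted by the DFA but does not match the regex → eliminated
  (D) 0(0|1)*: agrees with the DFA on all strings of length ≤ 4
Only (D) 0(0|1)* is consistent with the DFA.

Final answer: (D) 0(0|1)*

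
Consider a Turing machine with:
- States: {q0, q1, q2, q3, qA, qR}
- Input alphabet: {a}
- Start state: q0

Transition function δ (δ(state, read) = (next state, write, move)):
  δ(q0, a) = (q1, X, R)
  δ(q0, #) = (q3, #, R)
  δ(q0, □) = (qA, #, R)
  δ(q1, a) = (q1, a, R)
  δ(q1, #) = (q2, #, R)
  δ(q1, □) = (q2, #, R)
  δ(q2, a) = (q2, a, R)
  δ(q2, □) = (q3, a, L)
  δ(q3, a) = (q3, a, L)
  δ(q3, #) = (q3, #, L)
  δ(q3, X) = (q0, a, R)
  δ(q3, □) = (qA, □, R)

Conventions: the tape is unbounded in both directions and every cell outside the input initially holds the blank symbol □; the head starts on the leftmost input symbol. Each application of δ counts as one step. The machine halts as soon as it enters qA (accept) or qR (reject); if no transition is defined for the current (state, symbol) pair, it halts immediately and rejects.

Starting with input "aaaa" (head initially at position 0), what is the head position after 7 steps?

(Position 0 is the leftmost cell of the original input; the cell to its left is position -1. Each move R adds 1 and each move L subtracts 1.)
Step 0: [q0]aaaa (head at position 0)
Step 1: δ(q0, a) = (q1, X, R)  ⊢  X[q1]aaa (head at position 1)
Step 2: δ(q1, a) = (q1, a, R)  ⊢  Xa[q1]aa (head at position 2)
Step 3: δ(q1, a) = (q1, a, R)  ⊢  Xaa[q1]a (head at position 3)
Step 4: δ(q1, a) = (q1, a, R)  ⊢  Xaaa[q1]□ (head at position 4)
Step 5: δ(q1, □) = (q2, #, R)  ⊢  Xaaa#[q2]□ (head at position 5)
Step 6: δ(q2, □) = (q3, a, L)  ⊢  Xaaa[q3]#a (head at position 4)
Step 7: δ(q3, #) = (q3, #, L)  ⊢  Xaa[q3]a#a (head at position 3)
Head position after 7 steps: 3

Final answer: Position 3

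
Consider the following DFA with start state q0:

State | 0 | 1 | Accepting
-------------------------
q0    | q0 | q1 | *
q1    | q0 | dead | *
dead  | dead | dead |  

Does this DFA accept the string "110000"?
Start in q0.
Read '1': q0 → q1
Read '1': q1 → dead
Read '0': dead → dead
Read '0': dead → dead
Read '0': dead → dead
Read '0': dead → dead
Final state dead is not accepting, so the string is rejected.

Final answer: No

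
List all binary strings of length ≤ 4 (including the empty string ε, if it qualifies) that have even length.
Checking every binary string of length 0 to 4:
  Length 0: accepted: ε | rejected: (none)
  Length 1: accepted: (none) | rejected: 0, 1
  Length 2: accepted: 00, 01, 10, 11 | rejected: (none)
  Length 3: accepted: (none) | rejected: 000, 001, 010, 011, 100, 101, 110, 111
  Length 4: accepted: 0000, 0001, 0010, 0011, 0100, 0101, 0110, 0111, 1000, 1001, 1010, 1011, 1100, 1101, 1110, 1111 | rejected: (none)
Total: 21 string(s).

Final answer: ε, 00, 01, 10, 11, 0000, 0001, 0010, 0011, 0100, 0101, 0110, 0111, 1000, 1001, 1010, 1011, 1100, 1101, 1110, 1111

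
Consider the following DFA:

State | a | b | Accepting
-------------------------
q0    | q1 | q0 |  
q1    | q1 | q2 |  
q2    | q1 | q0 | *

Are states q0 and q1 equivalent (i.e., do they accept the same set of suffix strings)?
Try the suffix "b".
From q0: q0 → q0 — not accepting.
From q1: q1 → q2 — accepting.
The two states disagree on this suffix, so they are not equivalent.

Final answer: No. Distinguishing string: "b" - accepted from q1 but not from q0.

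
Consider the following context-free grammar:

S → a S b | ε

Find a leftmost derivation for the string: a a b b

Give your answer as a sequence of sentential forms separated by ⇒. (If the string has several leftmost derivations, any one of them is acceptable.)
Start with S.
Step 1: the leftmost non-terminal is S; apply S → a S b:  a S b
Step 2: the leftmost non-terminal is S; apply S → a S b:  a a S b b
Step 3: the leftmost non-terminal is S; apply S → ε:  a a b b

Final answer: S ⇒ a S b ⇒ a a S b b ⇒ a a b b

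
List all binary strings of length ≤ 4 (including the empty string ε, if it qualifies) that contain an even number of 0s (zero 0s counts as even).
Checking every binary string of length 0 to 4:
  Length 0: accepted: ε | rejected: (none)
  Length 1: accepted: 1 | rejected: 0
  Length 2: accepted: 00, 11 | rejected: 01, 10
  Length 3: accepted: 001, 010, 100, 111 | rejected: 000, 011, 101, 110
  Length 4: accepted: 0000, 0011, 0101, 0110, 1001, 1010, 1100, 1111 | rejected: 0001, 0010, 0100, 0111, 1000, 1011, 1101, 1110
Total: 16 string(s).

Final answer: ε, 1, 00, 11, 001, 010, 100, 111, 0000, 0011, 0101, 0110, 1001, 1010, 1100, 1111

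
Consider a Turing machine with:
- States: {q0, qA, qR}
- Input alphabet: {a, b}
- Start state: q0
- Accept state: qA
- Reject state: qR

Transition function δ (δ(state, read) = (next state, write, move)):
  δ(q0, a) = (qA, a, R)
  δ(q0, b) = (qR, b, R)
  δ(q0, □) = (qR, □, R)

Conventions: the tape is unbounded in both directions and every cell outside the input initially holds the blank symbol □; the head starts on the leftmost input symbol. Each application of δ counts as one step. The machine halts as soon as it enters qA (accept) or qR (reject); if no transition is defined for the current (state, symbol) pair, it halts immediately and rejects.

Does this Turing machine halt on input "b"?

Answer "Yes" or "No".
Step 0: [q0]b (head at position 0)
Step 1: δ(q0, b) = (qR, b, R)  ⊢  b[qR]□ (head at position 1)
The machine is in qR, so it halts and rejects.
It halts after 1 steps.

Final answer: Yes - halts after 1 steps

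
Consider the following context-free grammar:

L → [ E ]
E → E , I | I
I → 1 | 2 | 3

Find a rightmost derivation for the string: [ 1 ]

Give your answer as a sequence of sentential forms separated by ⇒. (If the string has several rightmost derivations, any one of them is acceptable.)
Start with L.
Step 1: the rightmost non-terminal is L; apply L → [ E ]:  [ E ]
Step 2: the rightmost non-terminal is E; apply E → I:  [ I ]
Step 3: the rightmost non-terminal is I; apply I → 1:  [ 1 ]

Final answer: L ⇒ [ E ] ⇒ [ I ] ⇒ [ 1 ]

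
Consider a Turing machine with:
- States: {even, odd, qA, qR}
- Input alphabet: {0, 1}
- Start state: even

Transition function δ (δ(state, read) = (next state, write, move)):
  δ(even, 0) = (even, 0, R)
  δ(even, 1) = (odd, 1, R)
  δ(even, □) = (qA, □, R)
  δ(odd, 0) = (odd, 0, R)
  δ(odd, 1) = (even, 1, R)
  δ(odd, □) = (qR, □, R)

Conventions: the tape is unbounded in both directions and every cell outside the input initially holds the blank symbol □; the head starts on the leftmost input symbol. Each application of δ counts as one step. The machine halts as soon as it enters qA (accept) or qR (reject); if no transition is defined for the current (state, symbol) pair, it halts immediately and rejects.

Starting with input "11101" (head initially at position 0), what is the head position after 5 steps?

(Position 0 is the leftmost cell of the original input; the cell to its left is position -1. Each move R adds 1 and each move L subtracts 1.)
Step 0: [even]11101 (head at position 0)
Step 1: δ(even, 1) = (odd, 1, R)  ⊢  1[odd]1101 (head at position 1)
Step 2: δ(odd, 1) = (even, 1, R)  ⊢  11[even]101 (head at position 2)
Step 3: δ(even, 1) = (odd, 1, R)  ⊢  111[odd]01 (head at position 3)
Step 4: δ(odd, 0) = (odd, 0, R)  ⊢  1110[odd]1 (head at position 4)
Step 5: δ(odd, 1) = (even, 1, R)  ⊢  11101[even]□ (head at position 5)
Head position after 5 steps: 5

Final answer: Position 5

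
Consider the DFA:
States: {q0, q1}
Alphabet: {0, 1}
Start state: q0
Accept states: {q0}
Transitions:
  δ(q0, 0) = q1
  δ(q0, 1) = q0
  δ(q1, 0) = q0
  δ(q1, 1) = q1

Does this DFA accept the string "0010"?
Processing string "0010":
  q0 --0--> q1
  q1 --0--> q0
  q0 --1--> q0
  q0 --0--> q1
Final state: q1
Accept states: {q0}
q1 is not an accept state, so the string is rejected.

Final answer: No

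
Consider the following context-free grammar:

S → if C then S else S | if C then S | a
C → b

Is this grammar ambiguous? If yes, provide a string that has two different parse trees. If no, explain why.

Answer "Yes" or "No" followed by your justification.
The 'dangling else' can attach to either if. Two leftmost derivations of  if b then if b then a else a:
  (1) S ⇒ if C then S else S ⇒ if b then S else S ⇒ if b then if C then S else S ⇒ if b then if b then S else S ⇒ if b then if b then a else S ⇒ if b then if b then a else a   (else belongs to the outer if)
  (2) S ⇒ if C then S ⇒ if b then S ⇒ if b then if C then S else S ⇒ if b then if b then S else S ⇒ if b then if b then a else S ⇒ if b then if b then a else a   (else belongs to the inner if)
Two distinct parse trees for the same string, so the grammar is ambiguous.

Final answer: Yes - the string 'if b then if b then a else a' has two distinct leftmost derivations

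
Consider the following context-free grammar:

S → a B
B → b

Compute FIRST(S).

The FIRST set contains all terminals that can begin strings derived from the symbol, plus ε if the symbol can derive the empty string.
S has the single production S → a B, whose right-hand side begins with the terminal a. So FIRST(S) = {a}.

Final answer: {a}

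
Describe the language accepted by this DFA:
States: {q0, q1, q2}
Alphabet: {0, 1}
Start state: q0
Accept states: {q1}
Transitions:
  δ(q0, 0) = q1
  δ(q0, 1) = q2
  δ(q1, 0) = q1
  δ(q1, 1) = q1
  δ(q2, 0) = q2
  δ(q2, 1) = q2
Analyzing the DFA structure:
Start state: q0
Accept states: {q1}
Interpreting what each state remembers (checking against the transitions):
  q0: nothing has been read yet
  q1: the first symbol was 0
  q2: the first symbol was 1 (trap state)
  δ(q0, 0): in q0 (nothing has been read yet), after reading 0 we have: the first symbol was 0 → q1
  δ(q0, 1): in q0 (nothing has been read yet), after reading 1 we have: the first symbol was 1 (trap state) → q2
  δ(q1, 0): in q1 (the first symbol was 0), after reading 0 we have: the first symbol was 0 → q1
  δ(q1, 1): in q1 (the first symbol was 0), after reading 1 we have: the first symbol was 0 → q1
  δ(q2, 0): in q2 (the first symbol was 1 (trap state)), after reading 0 we have: the first symbol was 1 (trap state) → q2
  δ(q2, 1): in q2 (the first symbol was 1 (trap state)), after reading 1 we have: the first symbol was 1 (trap state) → q2
A string is accepted iff it ends in {q1}, i.e. the first symbol was 0.
Language: All binary strings starting with 0

Final answer: All binary strings starting with 0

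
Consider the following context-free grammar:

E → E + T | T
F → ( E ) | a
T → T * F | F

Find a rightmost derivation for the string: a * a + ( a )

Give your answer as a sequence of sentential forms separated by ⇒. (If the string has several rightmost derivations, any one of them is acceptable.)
Start with E.
Step 1: the rightmost non-terminal is E; apply E → E + T:  E + T
Step 2: the rightmost non-terminal is T; apply T → F:  E + F
Step 3: the rightmost non-terminal is F; apply F → ( E ):  E + ( E )
Step 4: the rightmost non-terminal is E; apply E → T:  E + ( T )
Step 5: the rightmost non-terminal is T; apply T → F:  E + ( F )
Step 6: the rightmost non-terminal is F; apply F → a:  E + ( a )
Step 7: the rightmost non-terminal is E; apply E → T:  T + ( a )
Step 8: the rightmost non-terminal is T; apply T → T * F:  T * F + ( a )
Step 9: the rightmost non-terminal is F; apply F → a:  T * a + ( a )
Step 10: the rightmost non-terminal is T; apply T → F:  F * a + ( a )
Step 11: the rightmost non-terminal is F; apply F → a:  a * a + ( a )

Final answer: E ⇒ E + T ⇒ E + F ⇒ E + ( E ) ⇒ E + ( T ) ⇒ E + ( F ) ⇒ E + ( a ) ⇒ T + ( a ) ⇒ T * F + ( a ) ⇒ T * a + ( a ) ⇒ F * a + ( a ) ⇒ a * a + ( a )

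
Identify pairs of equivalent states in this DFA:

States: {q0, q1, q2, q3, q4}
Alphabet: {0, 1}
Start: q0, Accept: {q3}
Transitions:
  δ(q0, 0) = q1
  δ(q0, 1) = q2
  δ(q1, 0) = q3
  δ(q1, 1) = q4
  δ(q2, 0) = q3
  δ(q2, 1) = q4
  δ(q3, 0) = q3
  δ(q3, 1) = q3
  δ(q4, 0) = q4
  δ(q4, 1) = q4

Using the table-filling algorithm:
Round 0 – mark pairs where exactly one state is accepting: (q0,q3), (q1,q3), (q2,q3), (q3,q4)
Round 1 – newly marked: (q0,q1) [on 0: q1 vs q3, already marked]; (q0,q2) [on 0: q1 vs q3, already marked]; (q1,q4) [on 0: q3 vs q4, already marked]; (q2,q4) [on 0: q3 vs q4, already marked]
Round 2 – newly marked: (q0,q4) [on 0: q1 vs q4, already marked]
No further pairs can be marked.
(q1, q2) unmarked: δ(q1,0)=q3, δ(q2,0)=q3; δ(q1,1)=q4, δ(q2,1)=q4 → equivalent
Equivalent pairs: (q1, q2)

Final answer: Equivalent pairs: (q1, q2)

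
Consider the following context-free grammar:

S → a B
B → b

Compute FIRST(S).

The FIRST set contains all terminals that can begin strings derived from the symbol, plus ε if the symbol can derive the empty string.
S has the single production S → a B, whose right-hand side begins with the terminal a. So FIRST(S) = {a}.

Final answer: {a}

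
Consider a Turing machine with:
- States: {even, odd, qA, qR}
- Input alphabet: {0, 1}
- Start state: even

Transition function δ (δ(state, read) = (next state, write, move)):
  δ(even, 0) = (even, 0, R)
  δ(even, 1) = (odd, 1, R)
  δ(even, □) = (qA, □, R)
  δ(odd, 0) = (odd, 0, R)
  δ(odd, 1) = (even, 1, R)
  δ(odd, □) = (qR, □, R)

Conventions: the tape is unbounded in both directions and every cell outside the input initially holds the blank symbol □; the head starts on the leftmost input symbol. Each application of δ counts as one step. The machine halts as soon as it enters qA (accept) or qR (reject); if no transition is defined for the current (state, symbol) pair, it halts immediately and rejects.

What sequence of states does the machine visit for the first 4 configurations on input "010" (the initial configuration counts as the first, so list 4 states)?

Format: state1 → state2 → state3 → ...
Step 0: [even]010 (head at position 0)
Step 1: δ(even, 0) = (even, 0, R)  ⊢  0[even]10 (head at position 1)
Step 2: δ(even, 1) = (odd, 1, R)  ⊢  01[odd]0 (head at position 2)
Step 3: δ(odd, 0) = (odd, 0, R)  ⊢  010[odd]□ (head at position 3)
Reading off the states of these 4 configurations: even → even → odd → odd

Final answer: even → even → odd → odd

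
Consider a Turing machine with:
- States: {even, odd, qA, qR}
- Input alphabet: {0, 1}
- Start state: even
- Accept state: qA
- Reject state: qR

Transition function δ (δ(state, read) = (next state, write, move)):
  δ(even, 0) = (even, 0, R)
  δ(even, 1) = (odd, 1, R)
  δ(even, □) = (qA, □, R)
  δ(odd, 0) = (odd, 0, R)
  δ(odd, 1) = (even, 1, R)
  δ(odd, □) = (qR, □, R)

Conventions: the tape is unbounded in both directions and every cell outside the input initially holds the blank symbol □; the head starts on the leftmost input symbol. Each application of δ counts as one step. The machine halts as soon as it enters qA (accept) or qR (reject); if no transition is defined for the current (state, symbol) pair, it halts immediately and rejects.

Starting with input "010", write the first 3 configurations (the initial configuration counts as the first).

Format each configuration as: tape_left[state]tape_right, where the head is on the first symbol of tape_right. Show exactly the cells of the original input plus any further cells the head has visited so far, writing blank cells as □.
Step 0: [even]010 (head at position 0)
Step 1: δ(even, 0) = (even, 0, R)  ⊢  0[even]10 (head at position 1)
Step 2: δ(even, 1) = (odd, 1, R)  ⊢  01[odd]0 (head at position 2)

Final answer: [even]010 ⊢ 0[even]10 ⊢ 01[odd]0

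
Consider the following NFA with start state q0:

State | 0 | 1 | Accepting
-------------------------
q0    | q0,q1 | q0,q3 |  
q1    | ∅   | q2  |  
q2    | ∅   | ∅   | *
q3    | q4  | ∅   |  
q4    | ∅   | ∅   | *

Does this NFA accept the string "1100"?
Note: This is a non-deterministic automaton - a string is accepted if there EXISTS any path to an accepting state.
Track the set of states the NFA could be in: start {q0}
Read '1': {q0} → {q0, q3}
Read '1': {q0, q3} → {q0, q3}
Read '0': {q0, q3} → {q0, q1, q4}
Read '0': {q0, q1, q4} → {q0, q1}
Final set {q0, q1} contains no accepting state → rejected.

Final answer: No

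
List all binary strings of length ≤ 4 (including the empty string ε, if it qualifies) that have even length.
Checking every binary string of length 0 to 4:
  Length 0: accepted: ε | rejected: (none)
  Length 1: accepted: (none) | rejected: 0, 1
  Length 2: accepted: 00, 01, 10, 11 | rejected: (none)
  Length 3: accepted: (none) | rejected: 000, 001, 010, 011, 100, 101, 110, 111
  Length 4: accepted: 0000, 0001, 0010, 0011, 0100, 0101, 0110, 0111, 1000, 1001, 1010, 1011, 1100, 1101, 1110, 1111 | rejected: (none)
Total: 21 string(s).

Final answer: ε, 00, 01, 10, 11, 0000, 0001, 0010, 0011, 0100, 0101, 0110, 0111, 1000, 1001, 1010, 1011, 1100, 1101, 1110, 1111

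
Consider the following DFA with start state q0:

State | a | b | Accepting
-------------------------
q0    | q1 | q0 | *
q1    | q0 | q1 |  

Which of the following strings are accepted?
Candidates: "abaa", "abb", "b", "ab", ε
"abaa": q0 → q1 → q1 → q0 → q1; q1 is not accepting → rejected
"abb": q0 → q1 → q1 → q1; q1 is not accepting → rejected
"b": q0 → q0; q0 is accepting → accepted
"ab": q0 → q1 → q1; q1 is not accepting → rejected
ε: q0; q0 is accepting → accepted

Final answer: "b", ε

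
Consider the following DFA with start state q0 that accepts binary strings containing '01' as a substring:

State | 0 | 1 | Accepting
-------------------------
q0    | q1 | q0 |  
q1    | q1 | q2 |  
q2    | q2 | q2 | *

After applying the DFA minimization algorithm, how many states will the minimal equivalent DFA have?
All 3 states are reachable from q0, so none can be removed as unreachable.
Table-filling: first mark every (accepting, non-accepting) pair as distinguishable (accepting: {q2}; non-accepting: {q0, q1}).
Round 1: (q0, q1) on '1' go to q0 and q2, already distinguishable → mark.
Every pair of states is distinguishable, so the DFA is already minimal.
Equivalence classes: {q0}, {q1}, {q2} → 3 states.

Final answer: 3 states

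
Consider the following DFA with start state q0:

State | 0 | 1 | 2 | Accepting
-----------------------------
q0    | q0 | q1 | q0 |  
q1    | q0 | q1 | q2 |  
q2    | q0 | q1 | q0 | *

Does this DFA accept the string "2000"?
Start in q0.
Read '2': q0 → q0
Read '0': q0 → q0
Read '0': q0 → q0
Read '0': q0 → q0
Final state q0 is not accepting, so the string is rejected.

Final answer: No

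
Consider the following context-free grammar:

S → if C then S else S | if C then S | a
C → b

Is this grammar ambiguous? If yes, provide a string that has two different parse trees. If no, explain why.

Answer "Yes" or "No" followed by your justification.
The 'dangling else' can attach to either if. Two leftmost derivations of  if b then if b then a else a:
  (1) S ⇒ if C then S else S ⇒ if b then S else S ⇒ if b then if C then S else S ⇒ if b then if b then S else S ⇒ if b then if b then a else S ⇒ if b then if b then a else a   (else belongs to the outer if)
  (2) S ⇒ if C then S ⇒ if b then S ⇒ if b then if C then S else S ⇒ if b then if b then S else S ⇒ if b then if b then a else S ⇒ if b then if b then a else a   (else belongs to the inner if)
Two distinct parse trees for the same string, so the grammar is ambiguous.

Final answer: Yes - the string 'if b then if b then a else a' has two distinct leftmost derivations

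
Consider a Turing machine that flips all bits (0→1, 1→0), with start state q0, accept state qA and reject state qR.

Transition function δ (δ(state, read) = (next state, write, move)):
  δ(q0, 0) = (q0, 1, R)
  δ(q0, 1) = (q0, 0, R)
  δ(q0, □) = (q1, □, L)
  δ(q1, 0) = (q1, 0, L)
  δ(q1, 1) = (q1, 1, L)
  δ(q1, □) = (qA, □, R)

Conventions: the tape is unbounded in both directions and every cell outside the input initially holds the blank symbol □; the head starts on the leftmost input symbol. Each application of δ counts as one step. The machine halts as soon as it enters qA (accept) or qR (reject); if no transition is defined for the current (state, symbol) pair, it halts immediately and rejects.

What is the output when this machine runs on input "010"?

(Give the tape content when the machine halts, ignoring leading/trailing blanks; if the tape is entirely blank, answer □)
Step 0: [q0]010 (head at position 0)
Step 1: δ(q0, 0) = (q0, 1, R)  ⊢  1[q0]10 (head at position 1)
Step 2: δ(q0, 1) = (q0, 0, R)  ⊢  10[q0]0 (head at position 2)
Step 3: δ(q0, 0) = (q0, 1, R)  ⊢  101[q0]□ (head at position 3)
Step 4: δ(q0, □) = (q1, □, L)  ⊢  10[q1]1□ (head at position 2)
Step 5: δ(q1, 1) = (q1, 1, L)  ⊢  1[q1]01□ (head at position 1)
Step 6: δ(q1, 0) = (q1, 0, L)  ⊢  [q1]101□ (head at position 0)
Step 7: δ(q1, 1) = (q1, 1, L)  ⊢  [q1]□101□ (head at position -1)
Step 8: δ(q1, □) = (qA, □, R)  ⊢  □[qA]101□ (head at position 0)
The machine is in qA, so it halts and accepts.
Tape content when halted (ignoring surrounding blanks): 101

Final answer: Output: 101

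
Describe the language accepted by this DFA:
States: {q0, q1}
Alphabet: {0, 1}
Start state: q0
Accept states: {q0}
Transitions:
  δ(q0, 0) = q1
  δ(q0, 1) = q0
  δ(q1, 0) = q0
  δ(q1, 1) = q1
Analyzing the DFA structure:
Start state: q0
Accept states: {q0}
Interpreting what each state remembers (checking against the transitions):
  q0: an even number of 0s has been read so far
  q1: an odd number of 0s has been read so far
  δ(q0, 0): in q0 (an even number of 0s has been read so far), after reading 0 we have: an odd number of 0s has been read so far → q1
  δ(q0, 1): in q0 (an even number of 0s has been read so far), after reading 1 we have: an even number of 0s has been read so far → q0
  δ(q1, 0): in q1 (an odd number of 0s has been read so far), after reading 0 we have: an even number of 0s has been read so far → q0
  δ(q1, 1): in q1 (an odd number of 0s has been read so far), after reading 1 we have: an odd number of 0s has been read so far → q1
A string is accepted iff it ends in {q0}, i.e. an even number of 0s has been read so far.
Language: All binary strings with an even number of 0s

Final answer: All binary strings with an even number of 0s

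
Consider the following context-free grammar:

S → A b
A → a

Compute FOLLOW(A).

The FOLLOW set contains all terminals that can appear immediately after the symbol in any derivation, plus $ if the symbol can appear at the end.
A occurs only in S → A b, where it is immediately followed by the terminal b. So FOLLOW(A) = {b}.

Final answer: {b}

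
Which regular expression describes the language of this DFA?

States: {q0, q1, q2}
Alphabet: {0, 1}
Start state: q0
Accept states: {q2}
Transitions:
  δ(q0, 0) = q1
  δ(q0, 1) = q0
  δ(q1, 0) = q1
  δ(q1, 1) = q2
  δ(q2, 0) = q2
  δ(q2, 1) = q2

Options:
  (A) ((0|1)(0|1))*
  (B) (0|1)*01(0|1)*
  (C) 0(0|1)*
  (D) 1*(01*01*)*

Testing sample strings against the DFA:
  '1110' -> rejected
  '011' -> accepted
  '001' -> accepted
  '11' -> rejected
Checking each option for a counterexample:
  (A) ((0|1)(0|1))*: ε is rejected by the DFA but matches the regex → eliminated
  (B) (0|1)*01(0|1)*: agrees with the DFA on all strings of length ≤ 4
  (C) 0(0|1)*: '0' is rejected by the DFA but matches the regex → eliminated
  (D) 1*(01*01*)*: ε is rejected by the DFA but matches the regex → eliminated
Only (B) (0|1)*01(0|1)* is consistent with the DFA.

Final answer: (B) (0|1)*01(0|1)*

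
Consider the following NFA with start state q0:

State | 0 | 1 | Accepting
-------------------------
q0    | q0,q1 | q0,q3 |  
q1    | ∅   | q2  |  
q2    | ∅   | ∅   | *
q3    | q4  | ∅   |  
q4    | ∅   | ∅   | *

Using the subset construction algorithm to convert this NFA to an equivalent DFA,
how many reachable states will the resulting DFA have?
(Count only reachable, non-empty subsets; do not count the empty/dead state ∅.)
Start subset: {q0}
{q0}: on 0 → {q0, q1}, on 1 → {q0, q3}
{q0, q1}: on 0 → {q0, q1}, on 1 → {q0, q2, q3}
{q0, q3}: on 0 → {q0, q1, q4}, on 1 → {q0, q3}
{q0, q2, q3}: on 0 → {q0, q1, q4}, on 1 → {q0, q3}
{q0, q1, q4}: on 0 → {q0, q1}, on 1 → {q0, q2, q3}
Reachable non-empty subsets: {q0}, {q0, q1}, {q0, q3}, {q0, q2, q3}, {q0, q1, q4} — 5 in total.

Final answer: 5 states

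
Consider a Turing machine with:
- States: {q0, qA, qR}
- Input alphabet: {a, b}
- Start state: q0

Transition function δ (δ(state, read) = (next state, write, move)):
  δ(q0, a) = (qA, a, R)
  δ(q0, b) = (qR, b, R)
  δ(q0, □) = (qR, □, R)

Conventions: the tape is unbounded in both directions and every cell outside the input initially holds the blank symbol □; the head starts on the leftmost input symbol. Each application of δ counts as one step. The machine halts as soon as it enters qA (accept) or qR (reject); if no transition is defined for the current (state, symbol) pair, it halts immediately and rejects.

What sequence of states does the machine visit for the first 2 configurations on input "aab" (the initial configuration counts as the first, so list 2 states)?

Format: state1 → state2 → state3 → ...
Step 0: [q0]aab (head at position 0)
Step 1: δ(q0, a) = (qA, a, R)  ⊢  a[qA]ab (head at position 1)
Reading off the states of these 2 configurations: q0 → qA

Final answer: q0 → qA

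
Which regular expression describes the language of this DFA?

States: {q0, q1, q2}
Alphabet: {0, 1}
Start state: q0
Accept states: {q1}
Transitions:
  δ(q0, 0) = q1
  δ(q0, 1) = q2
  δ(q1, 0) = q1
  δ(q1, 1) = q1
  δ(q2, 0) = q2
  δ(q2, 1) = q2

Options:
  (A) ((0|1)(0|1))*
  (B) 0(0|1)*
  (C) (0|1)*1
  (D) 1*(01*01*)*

Testing sample strings against the DFA:
  '10111' -> rejected
  '01' -> accepted
  '1000' -> rejected
  '011' -> accepted
Checking each option for a counterexample:
  (A) ((0|1)(0|1))*: ε is rejected by the DFA but matches the regex → eliminated
  (B) 0(0|1)*: agrees with the DFA on all strings of length ≤ 4
  (C) (0|1)*1: '0' is accepted by the DFA but does not match the regex → eliminated
  (D) 1*(01*01*)*: ε is rejected by the DFA but matches the regex → eliminated
Only (B) 0(0|1)* is consistent with the DFA.

Final answer: (B) 0(0|1)*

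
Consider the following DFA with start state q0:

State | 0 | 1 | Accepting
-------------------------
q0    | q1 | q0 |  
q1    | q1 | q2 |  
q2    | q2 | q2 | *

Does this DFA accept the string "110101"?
Start in q0.
Read '1': q0 → q0
Read '1': q0 → q0
Read '0': q0 → q1
Read '1': q1 → q2
Read '0': q2 → q2
Read '1': q2 → q2
Final state q2 is accepting, so the string is accepted.

Final answer: Yes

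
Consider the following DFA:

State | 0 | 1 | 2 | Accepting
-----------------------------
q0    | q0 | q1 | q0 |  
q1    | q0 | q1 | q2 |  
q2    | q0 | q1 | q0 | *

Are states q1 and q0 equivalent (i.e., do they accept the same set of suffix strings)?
Try the suffix "2".
From q1: q1 → q2 — accepting.
From q0: q0 → q0 — not accepting.
The two states disagree on this suffix, so they are not equivalent.

Final answer: No. Distinguishing string: "2" - accepted from q1 but not from q0.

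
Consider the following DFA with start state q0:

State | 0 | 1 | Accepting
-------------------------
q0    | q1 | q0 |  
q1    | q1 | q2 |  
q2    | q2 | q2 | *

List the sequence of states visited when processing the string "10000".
q0 → q0 → q1 → q1 → q1 → q1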